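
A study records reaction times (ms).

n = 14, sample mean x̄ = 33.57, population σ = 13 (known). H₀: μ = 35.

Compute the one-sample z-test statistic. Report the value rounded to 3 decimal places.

SE = σ/√n = 13/√14 = 3.4744
z = (x̄−μ₀)/SE = (33.57−35)/3.4744 = -0.4116

test statistic = -0.412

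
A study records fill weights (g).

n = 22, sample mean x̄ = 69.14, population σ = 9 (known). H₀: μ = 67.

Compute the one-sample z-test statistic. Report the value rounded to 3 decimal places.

test statistic = 1.115

SE = σ/√n = 9/√22 = 1.9188
z = (x̄−μ₀)/SE = (69.14−67)/1.9188 = 1.1153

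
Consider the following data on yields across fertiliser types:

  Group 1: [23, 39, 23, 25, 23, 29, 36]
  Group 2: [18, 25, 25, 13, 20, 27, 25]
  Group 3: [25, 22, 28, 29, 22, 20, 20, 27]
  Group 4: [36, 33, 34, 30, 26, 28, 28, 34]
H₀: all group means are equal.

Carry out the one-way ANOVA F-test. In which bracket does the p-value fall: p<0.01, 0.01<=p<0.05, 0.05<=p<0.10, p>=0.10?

p-value bracket: p<0.01

Group means [28.29, 21.86, 24.12, 31.12], grand mean 26.433
SSB = Σnᵢ(x̄ᵢ−x̄)² = 389.331; SSW = ΣΣ(x−x̄ᵢ)² = 604.036
MSB = 389.331/3 = 129.7770; MSW = 604.036/26 = 23.2321
F = MSB/MSW = 5.5861
df = (3, 26)
p-value (upper-tail) = 0.00429
→ bracket: p<0.01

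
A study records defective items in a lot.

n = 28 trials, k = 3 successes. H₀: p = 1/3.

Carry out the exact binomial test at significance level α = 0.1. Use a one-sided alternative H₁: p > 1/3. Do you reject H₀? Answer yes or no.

Exact binomial: n=28, k=3, p₀=1/3=0.3333
P(X≥3) from Σ C(n,i)·p₀^i·(1−p₀)^(n−i)
p-value (one-sided, H₁ greater) = 0.99872
At α=0.1: p ≥ α → fail to reject H₀

reject H₀: no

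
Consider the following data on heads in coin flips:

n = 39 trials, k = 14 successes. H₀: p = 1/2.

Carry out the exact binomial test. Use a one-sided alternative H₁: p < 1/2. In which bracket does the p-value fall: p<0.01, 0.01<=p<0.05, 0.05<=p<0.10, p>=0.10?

p-value bracket: 0.05<=p<0.10

Exact binomial: n=39, k=14, p₀=1/2=0.5000
P(X≤14) from Σ C(n,i)·p₀^i·(1−p₀)^(n−i)
p-value (one-sided, H₁ less) = 0.05406
→ bracket: 0.05<=p<0.10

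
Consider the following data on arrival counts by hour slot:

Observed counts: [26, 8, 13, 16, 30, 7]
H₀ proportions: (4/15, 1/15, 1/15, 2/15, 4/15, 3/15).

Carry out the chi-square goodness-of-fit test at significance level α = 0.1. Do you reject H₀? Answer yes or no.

reject H₀: yes

n = 100; E_i = n·p_i = [26.67, 6.67, 6.67, 13.33, 26.67, 20.00]
χ² = (26−26.67)²/26.67 + (8−6.67)²/6.67 + (13−6.67)²/6.67 + (16−13.33)²/13.33 + (30−26.67)²/26.67 + (7−20.00)²/20.00 = 15.7000
df = 5
p-value (upper-tail) = 0.00775
At α=0.1: p < α → reject H₀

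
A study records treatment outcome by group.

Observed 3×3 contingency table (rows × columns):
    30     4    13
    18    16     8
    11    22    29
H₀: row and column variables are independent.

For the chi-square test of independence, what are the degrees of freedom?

degrees of freedom = 4

df = (r−1)(c−1) = (3−1)·(3−1) = 4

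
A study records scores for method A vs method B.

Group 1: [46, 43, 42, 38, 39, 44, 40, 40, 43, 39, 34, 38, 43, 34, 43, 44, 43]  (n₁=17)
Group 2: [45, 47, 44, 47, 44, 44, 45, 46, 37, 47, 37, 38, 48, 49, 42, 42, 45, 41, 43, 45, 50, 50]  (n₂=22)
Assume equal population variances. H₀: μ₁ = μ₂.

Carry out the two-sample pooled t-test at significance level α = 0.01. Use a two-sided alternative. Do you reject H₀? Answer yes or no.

x̄₁=40.765, s₁=3.437, n₁=17
x̄₂=44.364, s₂=3.761, n₂=22
s_p² = [16·3.437² + 21·3.761²]/37 = 13.1392
SE = √(s_p²·(1/17+1/22)) = 1.1705
t = (40.765−44.364)/1.1705 = -3.0746
df = 37
p-value (two-sided) = 0.00395
At α=0.01: p < α → reject H₀

reject H₀: yes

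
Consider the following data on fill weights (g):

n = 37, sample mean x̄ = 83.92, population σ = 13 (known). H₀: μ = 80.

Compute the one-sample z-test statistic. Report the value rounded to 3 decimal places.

test statistic = 1.834

SE = σ/√n = 13/√37 = 2.1372
z = (x̄−μ₀)/SE = (83.92−80)/2.1372 = 1.8342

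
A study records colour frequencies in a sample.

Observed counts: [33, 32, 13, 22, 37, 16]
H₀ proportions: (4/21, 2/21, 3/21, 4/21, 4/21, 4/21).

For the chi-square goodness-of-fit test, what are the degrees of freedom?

df = k − 1 = 6 − 1 = 5

degrees of freedom = 5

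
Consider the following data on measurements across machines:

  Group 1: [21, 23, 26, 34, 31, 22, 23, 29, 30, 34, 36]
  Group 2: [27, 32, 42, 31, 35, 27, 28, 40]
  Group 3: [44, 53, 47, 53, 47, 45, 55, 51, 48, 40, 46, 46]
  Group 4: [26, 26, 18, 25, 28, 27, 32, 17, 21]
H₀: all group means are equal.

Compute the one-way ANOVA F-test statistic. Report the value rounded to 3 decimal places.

test statistic = 46.117

Group means [28.09, 32.75, 47.92, 24.44], grand mean 34.150
SSB = Σnᵢ(x̄ᵢ−x̄)² = 3541.552; SSW = ΣΣ(x−x̄ᵢ)² = 921.548
MSB = 3541.552/3 = 1180.5173; MSW = 921.548/36 = 25.5986
F = MSB/MSW = 46.1166
df = (3, 36)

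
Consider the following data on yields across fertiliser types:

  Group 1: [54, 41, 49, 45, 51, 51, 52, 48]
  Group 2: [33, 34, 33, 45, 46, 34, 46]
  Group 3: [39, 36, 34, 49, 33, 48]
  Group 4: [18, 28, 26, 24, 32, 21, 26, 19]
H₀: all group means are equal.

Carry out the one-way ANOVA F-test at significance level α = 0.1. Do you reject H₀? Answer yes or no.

reject H₀: yes

Group means [48.88, 38.71, 39.83, 24.25], grand mean 37.759
SSB = Σnᵢ(x̄ᵢ−x̄)² = 2480.673; SSW = ΣΣ(x−x̄ᵢ)² = 782.637
MSB = 2480.673/3 = 826.8911; MSW = 782.637/25 = 31.3055
F = MSB/MSW = 26.4136
df = (3, 25)
p-value (upper-tail) = 0.00000
At α=0.1: p < α → reject H₀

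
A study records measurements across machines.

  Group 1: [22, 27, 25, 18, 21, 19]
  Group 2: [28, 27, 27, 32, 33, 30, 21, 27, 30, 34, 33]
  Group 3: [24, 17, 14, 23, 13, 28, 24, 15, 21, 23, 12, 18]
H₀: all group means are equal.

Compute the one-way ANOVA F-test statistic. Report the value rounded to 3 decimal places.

test statistic = 15.254

Group means [22.00, 29.27, 19.33], grand mean 23.655
SSB = Σnᵢ(x̄ᵢ−x̄)² = 587.703; SSW = ΣΣ(x−x̄ᵢ)² = 500.848
MSB = 587.703/2 = 293.8516; MSW = 500.848/26 = 19.2634
F = MSB/MSW = 15.2544
df = (2, 26)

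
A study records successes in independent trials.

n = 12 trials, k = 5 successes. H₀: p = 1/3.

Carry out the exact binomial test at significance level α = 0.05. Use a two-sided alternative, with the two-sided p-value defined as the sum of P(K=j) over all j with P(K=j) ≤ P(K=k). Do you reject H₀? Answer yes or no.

reject H₀: no

Exact binomial: n=12, k=5, p₀=1/3=0.3333
P(X=j) = C(n,j)·p₀^j·(1−p₀)^(n−j); p = Σ P(X=j) over j with P(X=j) ≤ P(X=5)
p-value (two-sided) = 0.54960
At α=0.05: p ≥ α → fail to reject H₀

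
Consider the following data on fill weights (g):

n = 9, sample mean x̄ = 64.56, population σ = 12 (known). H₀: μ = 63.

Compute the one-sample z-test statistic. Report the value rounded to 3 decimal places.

SE = σ/√n = 12/√9 = 4.0000
z = (x̄−μ₀)/SE = (64.56−63)/4.0000 = 0.3900

test statistic = 0.390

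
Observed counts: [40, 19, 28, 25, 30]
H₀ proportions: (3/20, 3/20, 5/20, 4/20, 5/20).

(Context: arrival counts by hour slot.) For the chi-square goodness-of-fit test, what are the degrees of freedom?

df = k − 1 = 5 − 1 = 4

degrees of freedom = 4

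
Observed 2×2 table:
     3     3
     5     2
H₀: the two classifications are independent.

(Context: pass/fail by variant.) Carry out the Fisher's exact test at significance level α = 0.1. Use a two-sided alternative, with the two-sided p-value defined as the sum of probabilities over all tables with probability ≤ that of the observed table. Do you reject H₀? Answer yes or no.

reject H₀: no

Margins: r₁=6, r₂=7, c₁=8, c₂=5, n=13
p_obs = C(6,3)·C(7,5)/C(13,8); sum pmf over tables with pmf ≤ p_obs
p-value (two-sided) = 0.59207
At α=0.1: p ≥ α → fail to reject H₀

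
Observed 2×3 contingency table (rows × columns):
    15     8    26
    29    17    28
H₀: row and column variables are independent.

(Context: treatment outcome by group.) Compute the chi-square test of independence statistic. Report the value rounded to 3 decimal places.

test statistic = 2.803

Row totals [49, 74], col totals [44, 25, 54], n=123
χ² = (15−17.53)²/17.53 + (8−9.96)²/9.96 + (26−21.51)²/21.51 + (29−26.47)²/26.47 + (17−15.04)²/15.04 + (28−32.49)²/32.49 = 2.8031
df = 2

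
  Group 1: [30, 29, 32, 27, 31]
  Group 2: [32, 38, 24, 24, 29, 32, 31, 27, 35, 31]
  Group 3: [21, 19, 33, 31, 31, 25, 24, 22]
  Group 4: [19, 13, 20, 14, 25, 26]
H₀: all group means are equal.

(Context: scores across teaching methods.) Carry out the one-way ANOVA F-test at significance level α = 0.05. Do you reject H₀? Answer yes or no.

Group means [29.80, 30.30, 25.75, 19.50], grand mean 26.724
SSB = Σnᵢ(x̄ᵢ−x̄)² = 495.893; SSW = ΣΣ(x−x̄ᵢ)² = 533.900
MSB = 495.893/3 = 165.2977; MSW = 533.900/25 = 21.3560
F = MSB/MSW = 7.7401
df = (3, 25)
p-value (upper-tail) = 0.00080
At α=0.05: p < α → reject H₀

reject H₀: yes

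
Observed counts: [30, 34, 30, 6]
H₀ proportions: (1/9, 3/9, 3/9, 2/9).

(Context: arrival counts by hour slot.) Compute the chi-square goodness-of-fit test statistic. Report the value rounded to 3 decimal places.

test statistic = 44.300

n = 100; E_i = n·p_i = [11.11, 33.33, 33.33, 22.22]
χ² = (30−11.11)²/11.11 + (34−33.33)²/33.33 + (30−33.33)²/33.33 + (6−22.22)²/22.22 = 44.3000
df = 3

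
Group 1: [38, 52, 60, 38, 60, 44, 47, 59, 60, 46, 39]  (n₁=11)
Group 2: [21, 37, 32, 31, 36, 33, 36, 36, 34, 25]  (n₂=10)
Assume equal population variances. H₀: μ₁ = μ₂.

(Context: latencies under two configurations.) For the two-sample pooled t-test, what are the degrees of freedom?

df = n₁ + n₂ − 2 = 11 + 10 − 2 = 19

degrees of freedom = 19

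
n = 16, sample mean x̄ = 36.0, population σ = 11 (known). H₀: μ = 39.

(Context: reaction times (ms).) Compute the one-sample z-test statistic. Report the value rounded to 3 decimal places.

SE = σ/√n = 11/√16 = 2.7500
z = (x̄−μ₀)/SE = (36.0−39)/2.7500 = -1.0909

test statistic = -1.091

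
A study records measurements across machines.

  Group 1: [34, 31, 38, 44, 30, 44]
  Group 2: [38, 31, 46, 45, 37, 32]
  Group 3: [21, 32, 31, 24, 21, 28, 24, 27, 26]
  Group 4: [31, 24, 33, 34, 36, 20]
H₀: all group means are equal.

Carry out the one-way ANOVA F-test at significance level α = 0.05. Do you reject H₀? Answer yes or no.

Group means [36.83, 38.17, 26.00, 29.67], grand mean 31.926
SSB = Σnᵢ(x̄ᵢ−x̄)² = 724.852; SSW = ΣΣ(x−x̄ᵢ)² = 713.000
MSB = 724.852/3 = 241.6173; MSW = 713.000/23 = 31.0000
F = MSB/MSW = 7.7941
df = (3, 23)
p-value (upper-tail) = 0.00091
At α=0.05: p < α → reject H₀

reject H₀: yes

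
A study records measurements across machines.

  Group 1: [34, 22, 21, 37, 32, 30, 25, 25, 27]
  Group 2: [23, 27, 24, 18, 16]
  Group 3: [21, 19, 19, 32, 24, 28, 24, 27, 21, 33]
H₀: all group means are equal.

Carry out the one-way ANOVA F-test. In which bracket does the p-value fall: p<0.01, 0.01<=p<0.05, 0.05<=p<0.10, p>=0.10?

Group means [28.11, 21.60, 24.80], grand mean 25.375
SSB = Σnᵢ(x̄ᵢ−x̄)² = 141.936; SSW = ΣΣ(x−x̄ᵢ)² = 553.689
MSB = 141.936/2 = 70.9681; MSW = 553.689/21 = 26.3661
F = MSB/MSW = 2.6916
df = (2, 21)
p-value (upper-tail) = 0.09107
→ bracket: 0.05<=p<0.10

p-value bracket: 0.05<=p<0.10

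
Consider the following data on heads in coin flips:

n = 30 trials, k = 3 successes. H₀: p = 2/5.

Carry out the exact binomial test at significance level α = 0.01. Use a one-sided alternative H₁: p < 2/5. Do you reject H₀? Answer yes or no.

Exact binomial: n=30, k=3, p₀=2/5=0.4000
P(X≤3) from Σ C(n,i)·p₀^i·(1−p₀)^(n−i)
p-value (one-sided, H₁ less) = 0.00031
At α=0.01: p < α → reject H₀

reject H₀: yes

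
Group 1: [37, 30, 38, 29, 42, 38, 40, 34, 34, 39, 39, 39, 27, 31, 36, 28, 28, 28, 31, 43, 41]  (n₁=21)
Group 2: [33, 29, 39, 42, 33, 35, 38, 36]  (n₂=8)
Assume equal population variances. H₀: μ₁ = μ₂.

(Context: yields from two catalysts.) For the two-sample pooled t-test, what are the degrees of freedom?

df = n₁ + n₂ − 2 = 21 + 8 − 2 = 27

degrees of freedom = 27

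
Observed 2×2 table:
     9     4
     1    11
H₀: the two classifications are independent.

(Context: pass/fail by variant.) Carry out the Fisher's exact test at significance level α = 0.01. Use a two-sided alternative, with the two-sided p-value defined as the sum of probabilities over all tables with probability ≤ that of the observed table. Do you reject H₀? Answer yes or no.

Margins: r₁=13, r₂=12, c₁=10, c₂=15, n=25
p_obs = C(13,9)·C(12,1)/C(25,10); sum pmf over tables with pmf ≤ p_obs
p-value (two-sided) = 0.00361
At α=0.01: p < α → reject H₀

reject H₀: yes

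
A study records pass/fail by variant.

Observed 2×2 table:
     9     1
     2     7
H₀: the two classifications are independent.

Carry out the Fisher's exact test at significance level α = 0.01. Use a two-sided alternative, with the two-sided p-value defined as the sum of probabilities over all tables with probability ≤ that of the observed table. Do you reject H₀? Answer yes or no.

reject H₀: yes

Margins: r₁=10, r₂=9, c₁=11, c₂=8, n=19
p_obs = C(10,9)·C(9,2)/C(19,11); sum pmf over tables with pmf ≤ p_obs
p-value (two-sided) = 0.00548
At α=0.01: p < α → reject H₀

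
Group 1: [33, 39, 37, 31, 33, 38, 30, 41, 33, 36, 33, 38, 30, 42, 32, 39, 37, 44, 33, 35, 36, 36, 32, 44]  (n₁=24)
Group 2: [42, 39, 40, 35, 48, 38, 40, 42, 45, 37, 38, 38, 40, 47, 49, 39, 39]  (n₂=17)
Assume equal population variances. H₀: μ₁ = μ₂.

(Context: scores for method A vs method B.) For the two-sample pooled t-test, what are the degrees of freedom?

degrees of freedom = 39

df = n₁ + n₂ − 2 = 24 + 17 − 2 = 39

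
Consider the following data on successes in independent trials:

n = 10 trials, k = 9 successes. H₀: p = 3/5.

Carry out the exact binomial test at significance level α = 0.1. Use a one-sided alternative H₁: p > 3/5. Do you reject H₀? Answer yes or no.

reject H₀: yes

Exact binomial: n=10, k=9, p₀=3/5=0.6000
P(X≥9) from Σ C(n,i)·p₀^i·(1−p₀)^(n−i)
p-value (one-sided, H₁ greater) = 0.04636
At α=0.1: p < α → reject H₀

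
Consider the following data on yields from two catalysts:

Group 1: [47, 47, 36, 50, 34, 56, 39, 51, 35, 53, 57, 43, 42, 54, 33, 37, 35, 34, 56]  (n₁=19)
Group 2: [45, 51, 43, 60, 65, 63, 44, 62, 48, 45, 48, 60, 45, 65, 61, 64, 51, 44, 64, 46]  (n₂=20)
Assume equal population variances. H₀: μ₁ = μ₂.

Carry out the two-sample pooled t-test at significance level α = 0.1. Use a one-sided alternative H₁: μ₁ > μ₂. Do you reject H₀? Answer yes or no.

x̄₁=44.158, s₁=8.713, n₁=19
x̄₂=53.700, s₂=8.658, n₂=20
s_p² = [18·8.713² + 19·8.658²]/37 = 75.4250
SE = √(s_p²·(1/19+1/20)) = 2.7823
t = (44.158−53.700)/2.7823 = -3.4296
df = 37
p-value (one-sided, H₁ greater) = 0.99925
At α=0.1: p ≥ α → fail to reject H₀

reject H₀: no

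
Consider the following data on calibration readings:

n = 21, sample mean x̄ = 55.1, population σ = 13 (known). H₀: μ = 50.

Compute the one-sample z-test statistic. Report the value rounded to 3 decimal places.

test statistic = 1.798

SE = σ/√n = 13/√21 = 2.8368
z = (x̄−μ₀)/SE = (55.1−50)/2.8368 = 1.7978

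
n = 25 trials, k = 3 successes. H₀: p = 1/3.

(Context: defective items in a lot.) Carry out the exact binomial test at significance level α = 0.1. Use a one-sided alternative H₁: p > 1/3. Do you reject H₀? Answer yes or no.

Exact binomial: n=25, k=3, p₀=1/3=0.3333
P(X≥3) from Σ C(n,i)·p₀^i·(1−p₀)^(n−i)
p-value (one-sided, H₁ greater) = 0.99650
At α=0.1: p ≥ α → fail to reject H₀

reject H₀: no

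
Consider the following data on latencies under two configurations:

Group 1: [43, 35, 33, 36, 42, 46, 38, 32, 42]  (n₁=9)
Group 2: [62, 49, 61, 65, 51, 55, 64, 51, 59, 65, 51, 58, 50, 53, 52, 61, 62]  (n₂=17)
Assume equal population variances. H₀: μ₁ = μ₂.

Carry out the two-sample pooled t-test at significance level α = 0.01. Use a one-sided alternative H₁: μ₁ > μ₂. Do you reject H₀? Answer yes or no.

reject H₀: no

x̄₁=38.556, s₁=4.902, n₁=9
x̄₂=57.000, s₂=5.755, n₂=17
s_p² = [8·4.902² + 16·5.755²]/24 = 30.0926
SE = √(s_p²·(1/9+1/17)) = 2.2614
t = (38.556−57.000)/2.2614 = -8.1563
df = 24
p-value (one-sided, H₁ greater) = 1.00000
At α=0.01: p ≥ α → fail to reject H₀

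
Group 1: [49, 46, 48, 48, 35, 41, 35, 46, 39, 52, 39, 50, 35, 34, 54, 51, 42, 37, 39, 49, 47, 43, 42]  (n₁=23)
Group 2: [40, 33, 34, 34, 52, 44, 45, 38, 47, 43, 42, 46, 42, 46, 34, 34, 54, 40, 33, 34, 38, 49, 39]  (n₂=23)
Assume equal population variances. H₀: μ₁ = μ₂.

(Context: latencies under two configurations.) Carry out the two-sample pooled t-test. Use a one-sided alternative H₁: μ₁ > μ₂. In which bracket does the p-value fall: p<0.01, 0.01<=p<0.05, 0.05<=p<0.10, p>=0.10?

x̄₁=43.522, s₁=6.134, n₁=23
x̄₂=40.913, s₂=6.281, n₂=23
s_p² = [22·6.134² + 22·6.281²]/44 = 38.5356
SE = √(s_p²·(1/23+1/23)) = 1.8306
t = (43.522−40.913)/1.8306 = 1.4251
df = 44
p-value (one-sided, H₁ greater) = 0.08059
→ bracket: 0.05<=p<0.10

p-value bracket: 0.05<=p<0.10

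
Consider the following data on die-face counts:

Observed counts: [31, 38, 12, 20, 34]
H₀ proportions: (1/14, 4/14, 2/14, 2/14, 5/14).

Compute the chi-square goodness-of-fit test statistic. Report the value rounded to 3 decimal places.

n = 135; E_i = n·p_i = [9.64, 38.57, 19.29, 19.29, 48.21]
χ² = (31−9.64)²/9.64 + (38−38.57)²/38.57 + (12−19.29)²/19.29 + (20−19.29)²/19.29 + (34−48.21)²/48.21 = 54.2800
df = 4

test statistic = 54.280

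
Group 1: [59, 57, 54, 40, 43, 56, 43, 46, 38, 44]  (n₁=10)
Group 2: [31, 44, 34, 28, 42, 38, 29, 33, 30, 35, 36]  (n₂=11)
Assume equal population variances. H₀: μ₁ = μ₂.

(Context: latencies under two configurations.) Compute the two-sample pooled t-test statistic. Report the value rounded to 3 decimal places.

test statistic = 4.732

x̄₁=48.000, s₁=7.717, n₁=10
x̄₂=34.545, s₂=5.184, n₂=11
s_p² = [9·7.717² + 10·5.184²]/19 = 42.3541
SE = √(s_p²·(1/10+1/11)) = 2.8435
t = (48.000−34.545)/2.8435 = 4.7316
df = 19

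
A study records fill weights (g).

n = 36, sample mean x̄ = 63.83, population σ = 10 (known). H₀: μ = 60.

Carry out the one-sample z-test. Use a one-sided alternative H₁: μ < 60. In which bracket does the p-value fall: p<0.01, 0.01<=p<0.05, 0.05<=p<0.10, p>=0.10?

SE = σ/√n = 10/√36 = 1.6667
z = (x̄−μ₀)/SE = (63.83−60)/1.6667 = 2.2980
p-value (one-sided, H₁ less) = 0.98922
→ bracket: p>=0.10

p-value bracket: p>=0.10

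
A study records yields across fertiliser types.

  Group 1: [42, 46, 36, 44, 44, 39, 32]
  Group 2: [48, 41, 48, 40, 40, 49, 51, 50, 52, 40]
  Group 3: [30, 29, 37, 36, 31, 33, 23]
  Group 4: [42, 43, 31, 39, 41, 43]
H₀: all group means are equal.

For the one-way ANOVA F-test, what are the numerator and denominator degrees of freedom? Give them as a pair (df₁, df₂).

k = 4 groups, N = 30 total
df = (k−1, N−k) = (4−1, 30−4) = (3, 26)

degrees of freedom = [3, 26]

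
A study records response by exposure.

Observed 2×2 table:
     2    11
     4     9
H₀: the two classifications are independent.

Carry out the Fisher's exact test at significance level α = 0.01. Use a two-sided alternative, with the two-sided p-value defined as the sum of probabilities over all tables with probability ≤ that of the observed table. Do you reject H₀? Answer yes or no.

reject H₀: no

Margins: r₁=13, r₂=13, c₁=6, c₂=20, n=26
p_obs = C(13,2)·C(13,4)/C(26,6); sum pmf over tables with pmf ≤ p_obs
p-value (two-sided) = 0.64472
At α=0.01: p ≥ α → fail to reject H₀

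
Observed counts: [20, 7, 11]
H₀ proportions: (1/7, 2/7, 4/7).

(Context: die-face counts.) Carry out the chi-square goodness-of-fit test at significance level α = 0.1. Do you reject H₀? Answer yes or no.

n = 38; E_i = n·p_i = [5.43, 10.86, 21.71]
χ² = (20−5.43)²/5.43 + (7−10.86)²/10.86 + (11−21.71)²/21.71 = 45.7697
df = 2
p-value (upper-tail) = 0.00000
At α=0.1: p < α → reject H₀

reject H₀: yes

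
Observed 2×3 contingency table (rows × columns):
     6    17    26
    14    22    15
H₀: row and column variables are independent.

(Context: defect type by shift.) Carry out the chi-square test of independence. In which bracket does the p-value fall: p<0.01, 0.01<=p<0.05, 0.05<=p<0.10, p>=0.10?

Row totals [49, 51], col totals [20, 39, 41], n=100
χ² = (6−9.80)²/9.80 + (17−19.11)²/19.11 + (26−20.09)²/20.09 + (14−10.20)²/10.20 + (22−19.89)²/19.89 + (15−20.91)²/20.91 = 6.7549
df = 2
p-value (upper-tail) = 0.03413
→ bracket: 0.01<=p<0.05

p-value bracket: 0.01<=p<0.05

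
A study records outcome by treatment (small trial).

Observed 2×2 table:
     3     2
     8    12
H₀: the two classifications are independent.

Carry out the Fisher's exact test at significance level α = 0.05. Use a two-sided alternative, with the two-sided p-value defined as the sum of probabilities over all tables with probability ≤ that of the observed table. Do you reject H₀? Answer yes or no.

Margins: r₁=5, r₂=20, c₁=11, c₂=14, n=25
p_obs = C(5,3)·C(20,8)/C(25,11); sum pmf over tables with pmf ≤ p_obs
p-value (two-sided) = 0.62319
At α=0.05: p ≥ α → fail to reject H₀

reject H₀: no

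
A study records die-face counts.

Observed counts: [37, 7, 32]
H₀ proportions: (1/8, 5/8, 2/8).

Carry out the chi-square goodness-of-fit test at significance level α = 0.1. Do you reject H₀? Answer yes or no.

n = 76; E_i = n·p_i = [9.50, 47.50, 19.00]
χ² = (37−9.50)²/9.50 + (7−47.50)²/47.50 + (32−19.00)²/19.00 = 123.0316
df = 2
p-value (upper-tail) = 0.00000
At α=0.1: p < α → reject H₀

reject H₀: yes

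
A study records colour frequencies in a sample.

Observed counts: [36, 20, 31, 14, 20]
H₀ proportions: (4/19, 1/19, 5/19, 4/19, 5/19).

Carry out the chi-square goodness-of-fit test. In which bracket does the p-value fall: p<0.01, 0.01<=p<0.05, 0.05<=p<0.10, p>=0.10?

p-value bracket: p<0.01

n = 121; E_i = n·p_i = [25.47, 6.37, 31.84, 25.47, 31.84]
χ² = (36−25.47)²/25.47 + (20−6.37)²/6.37 + (31−31.84)²/31.84 + (14−25.47)²/25.47 + (20−31.84)²/31.84 = 43.1223
df = 4
p-value (upper-tail) = 0.00000
→ bracket: p<0.01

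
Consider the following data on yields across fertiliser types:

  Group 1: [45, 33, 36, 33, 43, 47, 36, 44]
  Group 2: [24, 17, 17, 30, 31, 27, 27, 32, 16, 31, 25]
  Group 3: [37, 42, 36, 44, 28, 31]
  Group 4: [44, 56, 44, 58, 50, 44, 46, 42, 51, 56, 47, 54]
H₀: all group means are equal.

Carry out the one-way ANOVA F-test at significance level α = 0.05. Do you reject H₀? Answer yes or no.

Group means [39.62, 25.18, 36.33, 49.33], grand mean 37.946
SSB = Σnᵢ(x̄ᵢ−x̄)² = 3386.381; SSW = ΣΣ(x−x̄ᵢ)² = 1125.511
MSB = 3386.381/3 = 1128.7935; MSW = 1125.511/33 = 34.1064
F = MSB/MSW = 33.0962
df = (3, 33)
p-value (upper-tail) = 0.00000
At α=0.05: p < α → reject H₀

reject H₀: yes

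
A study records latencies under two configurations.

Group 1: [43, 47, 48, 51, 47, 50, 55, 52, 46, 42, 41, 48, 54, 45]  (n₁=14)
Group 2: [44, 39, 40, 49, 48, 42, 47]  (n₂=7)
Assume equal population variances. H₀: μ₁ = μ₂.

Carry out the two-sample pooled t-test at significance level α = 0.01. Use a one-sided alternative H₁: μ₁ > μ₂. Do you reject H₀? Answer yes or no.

reject H₀: no

x̄₁=47.786, s₁=4.282, n₁=14
x̄₂=44.143, s₂=3.976, n₂=7
s_p² = [13·4.282² + 6·3.976²]/19 = 17.5376
SE = √(s_p²·(1/14+1/7)) = 1.9386
t = (47.786−44.143)/1.9386 = 1.8791
df = 19
p-value (one-sided, H₁ greater) = 0.03783
At α=0.01: p ≥ α → fail to reject H₀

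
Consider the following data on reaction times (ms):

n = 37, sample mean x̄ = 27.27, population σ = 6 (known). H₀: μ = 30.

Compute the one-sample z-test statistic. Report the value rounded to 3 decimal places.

test statistic = -2.768

SE = σ/√n = 6/√37 = 0.9864
z = (x̄−μ₀)/SE = (27.27−30)/0.9864 = -2.7677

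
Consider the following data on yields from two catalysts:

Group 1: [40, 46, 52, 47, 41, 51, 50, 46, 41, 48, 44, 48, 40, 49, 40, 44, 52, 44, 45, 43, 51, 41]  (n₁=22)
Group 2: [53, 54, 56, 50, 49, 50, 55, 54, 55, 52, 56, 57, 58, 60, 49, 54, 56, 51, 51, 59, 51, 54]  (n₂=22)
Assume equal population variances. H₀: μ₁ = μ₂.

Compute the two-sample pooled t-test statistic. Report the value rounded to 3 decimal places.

x̄₁=45.591, s₁=4.125, n₁=22
x̄₂=53.818, s₂=3.187, n₂=22
s_p² = [21·4.125² + 21·3.187²]/42 = 13.5855
SE = √(s_p²·(1/22+1/22)) = 1.1113
t = (45.591−53.818)/1.1113 = -7.4031
df = 42

test statistic = -7.403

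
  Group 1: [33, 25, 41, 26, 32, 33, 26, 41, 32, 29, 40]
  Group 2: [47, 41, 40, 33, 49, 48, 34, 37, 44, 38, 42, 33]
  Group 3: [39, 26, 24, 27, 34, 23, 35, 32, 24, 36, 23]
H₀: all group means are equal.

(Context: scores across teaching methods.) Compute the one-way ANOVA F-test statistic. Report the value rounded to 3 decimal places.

test statistic = 11.094

Group means [32.55, 40.50, 29.36], grand mean 34.324
SSB = Σnᵢ(x̄ᵢ−x̄)² = 763.168; SSW = ΣΣ(x−x̄ᵢ)² = 1066.273
MSB = 763.168/2 = 381.5842; MSW = 1066.273/31 = 34.3959
F = MSB/MSW = 11.0939
df = (2, 31)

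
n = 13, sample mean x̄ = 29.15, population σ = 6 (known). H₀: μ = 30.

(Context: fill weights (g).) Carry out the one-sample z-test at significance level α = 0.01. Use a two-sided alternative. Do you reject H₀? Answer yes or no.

SE = σ/√n = 6/√13 = 1.6641
z = (x̄−μ₀)/SE = (29.15−30)/1.6641 = -0.5108
p-value (two-sided) = 0.60950
At α=0.01: p ≥ α → fail to reject H₀

reject H₀: no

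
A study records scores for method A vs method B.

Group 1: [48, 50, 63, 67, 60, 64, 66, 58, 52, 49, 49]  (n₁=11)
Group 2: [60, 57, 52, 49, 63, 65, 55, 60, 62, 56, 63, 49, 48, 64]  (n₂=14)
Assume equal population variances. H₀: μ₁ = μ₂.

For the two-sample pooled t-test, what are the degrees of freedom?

df = n₁ + n₂ − 2 = 11 + 14 − 2 = 23

degrees of freedom = 23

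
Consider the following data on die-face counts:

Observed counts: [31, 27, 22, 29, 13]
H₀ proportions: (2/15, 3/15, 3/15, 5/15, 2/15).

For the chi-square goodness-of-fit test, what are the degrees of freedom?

df = k − 1 = 5 − 1 = 4

degrees of freedom = 4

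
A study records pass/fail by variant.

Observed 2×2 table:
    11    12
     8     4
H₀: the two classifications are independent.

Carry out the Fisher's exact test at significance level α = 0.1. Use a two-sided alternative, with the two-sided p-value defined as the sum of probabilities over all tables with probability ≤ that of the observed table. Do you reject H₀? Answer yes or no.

Margins: r₁=23, r₂=12, c₁=19, c₂=16, n=35
p_obs = C(23,11)·C(12,8)/C(35,19); sum pmf over tables with pmf ≤ p_obs
p-value (two-sided) = 0.47586
At α=0.1: p ≥ α → fail to reject H₀

reject H₀: no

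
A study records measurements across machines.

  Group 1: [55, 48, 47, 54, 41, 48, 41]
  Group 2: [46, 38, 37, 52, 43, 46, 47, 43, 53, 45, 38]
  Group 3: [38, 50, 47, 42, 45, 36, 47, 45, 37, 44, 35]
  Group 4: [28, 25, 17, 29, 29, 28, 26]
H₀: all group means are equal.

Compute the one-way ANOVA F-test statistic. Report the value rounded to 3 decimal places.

Group means [47.71, 44.36, 42.36, 26.00], grand mean 40.833
SSB = Σnᵢ(x̄ᵢ−x̄)² = 2034.481; SSW = ΣΣ(x−x̄ᵢ)² = 836.519
MSB = 2034.481/3 = 678.1602; MSW = 836.519/32 = 26.1412
F = MSB/MSW = 25.9422
df = (3, 32)

test statistic = 25.942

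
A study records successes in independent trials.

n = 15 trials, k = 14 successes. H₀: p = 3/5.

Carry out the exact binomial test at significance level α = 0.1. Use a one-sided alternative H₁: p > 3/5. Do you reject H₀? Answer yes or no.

Exact binomial: n=15, k=14, p₀=3/5=0.6000
P(X≥14) from Σ C(n,i)·p₀^i·(1−p₀)^(n−i)
p-value (one-sided, H₁ greater) = 0.00517
At α=0.1: p < α → reject H₀

reject H₀: yes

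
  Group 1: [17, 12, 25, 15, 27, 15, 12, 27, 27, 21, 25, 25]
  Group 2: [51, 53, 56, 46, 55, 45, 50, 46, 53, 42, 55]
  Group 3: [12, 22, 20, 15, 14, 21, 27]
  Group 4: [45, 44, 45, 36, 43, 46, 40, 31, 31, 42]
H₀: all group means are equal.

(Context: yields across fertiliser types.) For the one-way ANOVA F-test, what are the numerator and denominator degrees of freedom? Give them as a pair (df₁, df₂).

degrees of freedom = [3, 36]

k = 4 groups, N = 40 total
df = (k−1, N−k) = (4−1, 40−4) = (3, 36)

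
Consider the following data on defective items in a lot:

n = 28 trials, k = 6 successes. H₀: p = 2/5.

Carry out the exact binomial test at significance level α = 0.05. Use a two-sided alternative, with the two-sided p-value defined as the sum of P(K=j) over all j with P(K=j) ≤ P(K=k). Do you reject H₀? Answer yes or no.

reject H₀: no

Exact binomial: n=28, k=6, p₀=2/5=0.4000
P(X=j) = C(n,j)·p₀^j·(1−p₀)^(n−j); p = Σ P(X=j) over j with P(X=j) ≤ P(X=6)
p-value (two-sided) = 0.05296
At α=0.05: p ≥ α → fail to reject H₀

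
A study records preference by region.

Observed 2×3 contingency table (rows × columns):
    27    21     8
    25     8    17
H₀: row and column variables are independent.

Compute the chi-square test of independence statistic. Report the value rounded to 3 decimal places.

test statistic = 8.833

Row totals [56, 50], col totals [52, 29, 25], n=106
χ² = (27−27.47)²/27.47 + (21−15.32)²/15.32 + (8−13.21)²/13.21 + (25−24.53)²/24.53 + (8−13.68)²/13.68 + (17−11.79)²/11.79 = 8.8332
df = 2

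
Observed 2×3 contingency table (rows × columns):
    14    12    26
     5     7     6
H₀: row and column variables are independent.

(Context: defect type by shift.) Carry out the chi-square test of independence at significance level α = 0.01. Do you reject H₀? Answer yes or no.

reject H₀: no

Row totals [52, 18], col totals [19, 19, 32], n=70
χ² = (14−14.11)²/14.11 + (12−14.11)²/14.11 + (26−23.77)²/23.77 + (5−4.89)²/4.89 + (7−4.89)²/4.89 + (6−8.23)²/8.23 = 2.0478
df = 2
p-value (upper-tail) = 0.35920
At α=0.01: p ≥ α → fail to reject H₀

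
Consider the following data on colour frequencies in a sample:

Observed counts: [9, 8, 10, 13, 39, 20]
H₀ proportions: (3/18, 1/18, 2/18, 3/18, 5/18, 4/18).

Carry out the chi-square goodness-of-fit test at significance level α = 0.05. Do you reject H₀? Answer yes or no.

reject H₀: no

n = 99; E_i = n·p_i = [16.50, 5.50, 11.00, 16.50, 27.50, 22.00]
χ² = (9−16.50)²/16.50 + (8−5.50)²/5.50 + (10−11.00)²/11.00 + (13−16.50)²/16.50 + (39−27.50)²/27.50 + (20−22.00)²/22.00 = 10.3697
df = 5
p-value (upper-tail) = 0.06541
At α=0.05: p ≥ α → fail to reject H₀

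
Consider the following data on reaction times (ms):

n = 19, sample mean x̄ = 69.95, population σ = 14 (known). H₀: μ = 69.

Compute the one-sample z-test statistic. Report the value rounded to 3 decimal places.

test statistic = 0.296

SE = σ/√n = 14/√19 = 3.2118
z = (x̄−μ₀)/SE = (69.95−69)/3.2118 = 0.2958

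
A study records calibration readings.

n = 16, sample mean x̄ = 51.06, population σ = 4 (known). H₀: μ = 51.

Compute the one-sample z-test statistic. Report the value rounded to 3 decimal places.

test statistic = 0.060

SE = σ/√n = 4/√16 = 1.0000
z = (x̄−μ₀)/SE = (51.06−51)/1.0000 = 0.0600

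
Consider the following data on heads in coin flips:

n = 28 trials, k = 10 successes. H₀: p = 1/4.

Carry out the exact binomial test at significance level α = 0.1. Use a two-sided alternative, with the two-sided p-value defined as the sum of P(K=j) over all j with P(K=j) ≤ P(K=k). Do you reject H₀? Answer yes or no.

Exact binomial: n=28, k=10, p₀=1/4=0.2500
P(X=j) = C(n,j)·p₀^j·(1−p₀)^(n−j); p = Σ P(X=j) over j with P(X=j) ≤ P(X=10)
p-value (two-sided) = 0.19359
At α=0.1: p ≥ α → fail to reject H₀

reject H₀: no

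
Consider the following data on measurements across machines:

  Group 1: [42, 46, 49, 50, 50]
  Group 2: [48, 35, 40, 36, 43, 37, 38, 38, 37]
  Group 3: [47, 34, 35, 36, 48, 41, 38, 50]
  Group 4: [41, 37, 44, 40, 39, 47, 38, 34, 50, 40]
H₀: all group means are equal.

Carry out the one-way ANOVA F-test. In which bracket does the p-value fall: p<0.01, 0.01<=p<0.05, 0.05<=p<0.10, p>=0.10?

Group means [47.40, 39.11, 41.12, 41.00], grand mean 41.500
SSB = Σnᵢ(x̄ᵢ−x̄)² = 229.036; SSW = ΣΣ(x−x̄ᵢ)² = 670.964
MSB = 229.036/3 = 76.3454; MSW = 670.964/28 = 23.9630
F = MSB/MSW = 3.1860
df = (3, 28)
p-value (upper-tail) = 0.03906
→ bracket: 0.01<=p<0.05

p-value bracket: 0.01<=p<0.05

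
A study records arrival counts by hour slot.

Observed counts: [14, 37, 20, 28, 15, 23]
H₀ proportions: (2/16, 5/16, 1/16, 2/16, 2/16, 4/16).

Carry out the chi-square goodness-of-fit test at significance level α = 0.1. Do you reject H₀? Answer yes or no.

reject H₀: yes

n = 137; E_i = n·p_i = [17.12, 42.81, 8.56, 17.12, 17.12, 34.25]
χ² = (14−17.12)²/17.12 + (37−42.81)²/42.81 + (20−8.56)²/8.56 + (28−17.12)²/17.12 + (15−17.12)²/17.12 + (23−34.25)²/34.25 = 27.5022
df = 5
p-value (upper-tail) = 0.00005
At α=0.1: p < α → reject H₀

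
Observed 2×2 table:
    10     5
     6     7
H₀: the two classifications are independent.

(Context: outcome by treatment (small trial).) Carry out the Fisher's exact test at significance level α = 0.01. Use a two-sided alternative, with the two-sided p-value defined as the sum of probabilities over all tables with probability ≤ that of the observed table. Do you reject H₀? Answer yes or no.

Margins: r₁=15, r₂=13, c₁=16, c₂=12, n=28
p_obs = C(15,10)·C(13,6)/C(28,16); sum pmf over tables with pmf ≤ p_obs
p-value (two-sided) = 0.44545
At α=0.01: p ≥ α → fail to reject H₀

reject H₀: no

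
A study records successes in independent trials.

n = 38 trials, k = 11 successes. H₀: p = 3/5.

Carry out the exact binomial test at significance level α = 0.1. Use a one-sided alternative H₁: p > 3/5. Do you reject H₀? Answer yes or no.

reject H₀: no

Exact binomial: n=38, k=11, p₀=3/5=0.6000
P(X≥11) from Σ C(n,i)·p₀^i·(1−p₀)^(n−i)
p-value (one-sided, H₁ greater) = 0.99997
At α=0.1: p ≥ α → fail to reject H₀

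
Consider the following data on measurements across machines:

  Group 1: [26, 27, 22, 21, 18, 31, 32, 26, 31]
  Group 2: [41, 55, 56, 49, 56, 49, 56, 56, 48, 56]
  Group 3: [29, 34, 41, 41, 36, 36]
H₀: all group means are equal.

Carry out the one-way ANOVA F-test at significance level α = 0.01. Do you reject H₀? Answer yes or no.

reject H₀: yes

Group means [26.00, 52.20, 36.17], grand mean 38.920
SSB = Σnᵢ(x̄ᵢ−x̄)² = 3311.407; SSW = ΣΣ(x−x̄ᵢ)² = 538.433
MSB = 3311.407/2 = 1655.7033; MSW = 538.433/22 = 24.4742
F = MSB/MSW = 67.6509
df = (2, 22)
p-value (upper-tail) = 0.00000
At α=0.01: p < α → reject H₀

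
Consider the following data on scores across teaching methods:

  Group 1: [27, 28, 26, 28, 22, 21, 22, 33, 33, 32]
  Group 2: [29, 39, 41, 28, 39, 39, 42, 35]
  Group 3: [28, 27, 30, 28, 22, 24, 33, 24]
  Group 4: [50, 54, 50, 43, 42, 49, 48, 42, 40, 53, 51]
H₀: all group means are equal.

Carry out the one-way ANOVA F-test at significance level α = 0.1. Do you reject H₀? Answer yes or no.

Group means [27.20, 36.50, 27.00, 47.45], grand mean 35.189
SSB = Σnᵢ(x̄ᵢ−x̄)² = 2843.348; SSW = ΣΣ(x−x̄ᵢ)² = 712.327
MSB = 2843.348/3 = 947.7828; MSW = 712.327/33 = 21.5857
F = MSB/MSW = 43.9080
df = (3, 33)
p-value (upper-tail) = 0.00000
At α=0.1: p < α → reject H₀

reject H₀: yes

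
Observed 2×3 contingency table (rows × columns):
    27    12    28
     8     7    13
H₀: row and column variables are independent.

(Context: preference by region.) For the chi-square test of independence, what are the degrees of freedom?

df = (r−1)(c−1) = (2−1)·(3−1) = 2

degrees of freedom = 2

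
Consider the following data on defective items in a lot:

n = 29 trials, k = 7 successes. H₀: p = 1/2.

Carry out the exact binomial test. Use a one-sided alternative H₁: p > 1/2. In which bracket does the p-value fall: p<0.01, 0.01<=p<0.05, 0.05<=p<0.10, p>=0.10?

p-value bracket: p>=0.10

Exact binomial: n=29, k=7, p₀=1/2=0.5000
P(X≥7) from Σ C(n,i)·p₀^i·(1−p₀)^(n−i)
p-value (one-sided, H₁ greater) = 0.99884
→ bracket: p>=0.10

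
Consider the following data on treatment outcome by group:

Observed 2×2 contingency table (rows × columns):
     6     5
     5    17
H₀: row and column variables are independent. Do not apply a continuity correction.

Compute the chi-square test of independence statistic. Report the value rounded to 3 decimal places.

test statistic = 3.341

Row totals [11, 22], col totals [11, 22], n=33
χ² = (6−3.67)²/3.67 + (5−7.33)²/7.33 + (5−7.33)²/7.33 + (17−14.67)²/14.67 = 3.3409
df = 1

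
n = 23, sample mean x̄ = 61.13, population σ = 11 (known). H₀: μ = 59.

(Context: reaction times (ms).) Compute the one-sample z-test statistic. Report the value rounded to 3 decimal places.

SE = σ/√n = 11/√23 = 2.2937
z = (x̄−μ₀)/SE = (61.13−59)/2.2937 = 0.9286

test statistic = 0.929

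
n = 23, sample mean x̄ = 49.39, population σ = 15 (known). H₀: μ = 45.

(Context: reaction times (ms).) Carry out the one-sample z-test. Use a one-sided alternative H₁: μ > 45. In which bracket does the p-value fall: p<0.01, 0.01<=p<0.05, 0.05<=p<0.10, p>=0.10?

p-value bracket: 0.05<=p<0.10

SE = σ/√n = 15/√23 = 3.1277
z = (x̄−μ₀)/SE = (49.39−45)/3.1277 = 1.4036
p-value (one-sided, H₁ greater) = 0.08022
→ bracket: 0.05<=p<0.10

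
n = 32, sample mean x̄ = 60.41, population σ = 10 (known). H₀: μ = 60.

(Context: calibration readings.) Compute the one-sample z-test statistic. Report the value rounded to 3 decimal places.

SE = σ/√n = 10/√32 = 1.7678
z = (x̄−μ₀)/SE = (60.41−60)/1.7678 = 0.2319

test statistic = 0.232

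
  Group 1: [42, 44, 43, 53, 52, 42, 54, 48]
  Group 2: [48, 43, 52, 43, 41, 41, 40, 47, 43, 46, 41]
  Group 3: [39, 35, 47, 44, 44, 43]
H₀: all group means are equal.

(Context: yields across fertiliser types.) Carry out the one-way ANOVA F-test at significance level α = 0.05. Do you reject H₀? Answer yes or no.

Group means [47.25, 44.09, 42.00], grand mean 44.600
SSB = Σnᵢ(x̄ᵢ−x̄)² = 99.591; SSW = ΣΣ(x−x̄ᵢ)² = 416.409
MSB = 99.591/2 = 49.7955; MSW = 416.409/22 = 18.9277
F = MSB/MSW = 2.6308
df = (2, 22)
p-value (upper-tail) = 0.09453
At α=0.05: p ≥ α → fail to reject H₀

reject H₀: no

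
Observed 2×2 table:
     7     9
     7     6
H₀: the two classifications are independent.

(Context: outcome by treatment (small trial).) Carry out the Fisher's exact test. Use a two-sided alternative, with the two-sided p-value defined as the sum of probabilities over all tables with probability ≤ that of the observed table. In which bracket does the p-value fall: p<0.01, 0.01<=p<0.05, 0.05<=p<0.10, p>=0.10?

Margins: r₁=16, r₂=13, c₁=14, c₂=15, n=29
p_obs = C(16,7)·C(13,7)/C(29,14); sum pmf over tables with pmf ≤ p_obs
p-value (two-sided) = 0.71525
→ bracket: p>=0.10

p-value bracket: p>=0.10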